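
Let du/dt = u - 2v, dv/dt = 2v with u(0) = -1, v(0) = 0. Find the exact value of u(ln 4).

-4

A = [[1,-2],[0,2]]; eigenvalues λ = 2, 1.
Eigenvectors: (-2,1) for λ=2, (-1,0) for λ=1.
From the initial condition, c_1 = 0, c_2 = 1.
u(ln 4) = (0)(4^2)(-2) + (1)(4^1)(-1) = -4.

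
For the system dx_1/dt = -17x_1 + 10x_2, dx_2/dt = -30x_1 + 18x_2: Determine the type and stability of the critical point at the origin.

saddle

A = [[-17,10],[-30,18]]; det(A-λI) = λ^2 - λ - 6.
λ = -2, 3: opposite signs.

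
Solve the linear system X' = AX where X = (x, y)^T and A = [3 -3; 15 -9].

Coefficient matrix A = [[3, -3], [15, -9]].
Characteristic polynomial det(A - λI) = λ^2 + 6λ + 18 = 0.
Eigenvalues λ = -3 ± 3i (complex conjugate pair).
For λ=-3+3i: an eigenvector is (0,1) - i(-1,-2) = (0 + i, 1 + 2i).
A real fundamental pair from Re and Im of e^((-3+3i)t)v: X_1 = e^(-3t)(cos(3t)·(0,1) + sin(3t)·(-1,-2)), X_2 = e^(-3t)(sin(3t)·(0,1) - cos(3t)·(-1,-2)).
General solution: K_1X_1 + K_2X_2.

x(t) = -K_1e^(-3t)sin(3t) + K_2e^(-3t)cos(3t), y(t) = -2K_1e^(-3t)sin(3t) + K_1e^(-3t)cos(3t) + K_2e^(-3t)sin(3t) + 2K_2e^(-3t)cos(3t)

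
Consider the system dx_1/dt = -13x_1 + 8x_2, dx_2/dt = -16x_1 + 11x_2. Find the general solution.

x_1(t) = K_1e^(-5t) - K_2e^(3t), x_2(t) = K_1e^(-5t) - 2K_2e^(3t)

Coefficient matrix A = [[-13, 8], [-16, 11]].
Characteristic polynomial det(A - λI) = λ^2 + 2λ - 15 = 0.
Eigenvalues λ = -5, 3.
For λ=-5: (A-λI) row 1 is [-8, 8], so an eigenvector is (1, 1).
For λ=3: (A-λI) row 1 is [-16, 8], so an eigenvector is (-1, -2).
General solution: K_1e^(-5t)(1,1) + K_2e^(3t)(-1,-2).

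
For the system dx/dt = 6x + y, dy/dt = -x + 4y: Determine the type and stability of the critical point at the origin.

A = [[6,1],[-1,4]]; det(A-λI) = λ^2 - 10λ + 25.
repeated λ = 5 with a single eigenvector.

unstable improper node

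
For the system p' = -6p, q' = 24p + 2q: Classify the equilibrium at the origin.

A = [[-6,0],[24,2]]; det(A-λI) = λ^2 + 4λ - 12.
λ = 2, -6: opposite signs.

saddle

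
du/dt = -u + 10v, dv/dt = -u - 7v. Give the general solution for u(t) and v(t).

Coefficient matrix A = [[-1, 10], [-1, -7]].
Characteristic polynomial det(A - λI) = λ^2 + 8λ + 17 = 0.
Eigenvalues λ = -4 ± i (complex conjugate pair).
For λ=-4+i: an eigenvector is (-3,1) - i(1,0) = (-3 - i, 1).
A real fundamental pair from Re and Im of e^((-4+i)t)v: X_1 = e^(-4t)(cos(t)·(-3,1) + sin(t)·(1,0)), X_2 = e^(-4t)(sin(t)·(-3,1) - cos(t)·(1,0)).
General solution: C_1X_1 + C_2X_2.

u(t) = C_1e^(-4t)sin(t) - 3C_1e^(-4t)cos(t) - 3C_2e^(-4t)sin(t) - C_2e^(-4t)cos(t), v(t) = C_1e^(-4t)cos(t) + C_2e^(-4t)sin(t)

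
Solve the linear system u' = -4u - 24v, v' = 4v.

Coefficient matrix A = [[-4, -24], [0, 4]].
Characteristic polynomial det(A - λI) = λ^2 - 16 = 0.
Eigenvalues λ = 4, -4.
For λ=4: (A-λI) row 1 is [-8, -24], so an eigenvector is (3, -1).
For λ=-4: (A-λI) row 1 is [0, -24], so an eigenvector is (1, 0).
General solution: K_1e^(4t)(3,-1) + K_2e^(-4t)(1,0).

u(t) = 3K_1e^(4t) + K_2e^(-4t), v(t) = -K_1e^(4t)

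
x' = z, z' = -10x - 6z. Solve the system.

x(t) = -c_1e^(-3t)sin(t) + c_2e^(-3t)cos(t), z(t) = 3c_1e^(-3t)sin(t) - c_1e^(-3t)cos(t) - c_2e^(-3t)sin(t) - 3c_2e^(-3t)cos(t)

Coefficient matrix A = [[0, 1], [-10, -6]].
Characteristic polynomial det(A - λI) = λ^2 + 6λ + 10 = 0.
Eigenvalues λ = -3 ± i (complex conjugate pair).
For λ=-3+i: an eigenvector is (0,-1) - i(-1,3) = (0 + i, -1 - 3i).
A real fundamental pair from Re and Im of e^((-3+i)t)v: X_1 = e^(-3t)(cos(t)·(0,-1) + sin(t)·(-1,3)), X_2 = e^(-3t)(sin(t)·(0,-1) - cos(t)·(-1,3)).
General solution: c_1X_1 + c_2X_2.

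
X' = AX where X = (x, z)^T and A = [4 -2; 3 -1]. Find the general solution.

x(t) = -C_1e^(2t) + 2C_2e^(t), z(t) = -C_1e^(2t) + 3C_2e^(t)

Coefficient matrix A = [[4, -2], [3, -1]].
Characteristic polynomial det(A - λI) = λ^2 - 3λ + 2 = 0.
Eigenvalues λ = 2, 1.
For λ=2: (A-λI) row 1 is [2, -2], so an eigenvector is (-1, -1).
For λ=1: (A-λI) row 1 is [3, -2], so an eigenvector is (2, 3).
General solution: C_1e^(2t)(-1,-1) + C_2e^(t)(2,3).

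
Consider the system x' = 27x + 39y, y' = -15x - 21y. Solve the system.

Coefficient matrix A = [[27, 39], [-15, -21]].
Characteristic polynomial det(A - λI) = λ^2 - 6λ + 18 = 0.
Eigenvalues λ = 3 ± 3i (complex conjugate pair).
For λ=3+3i: an eigenvector is (2,-1) - i(3,-2) = (2 - 3i, -1 + 2i).
A real fundamental pair from Re and Im of e^((3+3i)t)v: X_1 = e^(3t)(cos(3t)·(2,-1) + sin(3t)·(3,-2)), X_2 = e^(3t)(sin(3t)·(2,-1) - cos(3t)·(3,-2)).
General solution: C_1X_1 + C_2X_2.

x(t) = 3C_1e^(3t)sin(3t) + 2C_1e^(3t)cos(3t) + 2C_2e^(3t)sin(3t) - 3C_2e^(3t)cos(3t), y(t) = -2C_1e^(3t)sin(3t) - C_1e^(3t)cos(3t) - C_2e^(3t)sin(3t) + 2C_2e^(3t)cos(3t)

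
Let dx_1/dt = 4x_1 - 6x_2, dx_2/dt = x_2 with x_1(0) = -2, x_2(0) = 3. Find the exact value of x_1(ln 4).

-2024

A = [[4,-6],[0,1]]; eigenvalues λ = 4, 1.
Eigenvectors: (1,0) for λ=4, (2,1) for λ=1.
From the initial condition, c_1 = -8, c_2 = 3.
x_1(ln 4) = (-8)(4^4)(1) + (3)(4^1)(2) = -2024.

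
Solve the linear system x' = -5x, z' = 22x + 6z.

Coefficient matrix A = [[-5, 0], [22, 6]].
Characteristic polynomial det(A - λI) = λ^2 - λ - 30 = 0.
Eigenvalues λ = 6, -5.
For λ=6: (A-λI) row 1 is [-11, 0], so an eigenvector is (0, 1).
For λ=-5: (A-λI) row 2 is [22, 11], so an eigenvector is (-1, 2).
General solution: K_1e^(6t)(0,1) + K_2e^(-5t)(-1,2).

x(t) = -K_2e^(-5t), z(t) = K_1e^(6t) + 2K_2e^(-5t)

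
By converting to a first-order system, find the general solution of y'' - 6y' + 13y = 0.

Let x_1 = y, x_2 = y'. Then x_1' = x_2 and x_2' = -13x_1 + 6x_2.
A = [[0,1],[-13,6]]; det(A-λI) = λ^2 - 6λ + 13.
Eigenvalues λ = 3 ± 2i.

y(t) = c_1e^(3t)cos(2t) + c_2e^(3t)sin(2t)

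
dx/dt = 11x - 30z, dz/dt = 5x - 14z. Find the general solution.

x(t) = 2K_1e^(-4t) - 3K_2e^(t), z(t) = K_1e^(-4t) - K_2e^(t)

Coefficient matrix A = [[11, -30], [5, -14]].
Characteristic polynomial det(A - λI) = λ^2 + 3λ - 4 = 0.
Eigenvalues λ = -4, 1.
For λ=-4: (A-λI) row 1 is [15, -30], so an eigenvector is (2, 1).
For λ=1: (A-λI) row 1 is [10, -30], so an eigenvector is (-3, -1).
General solution: K_1e^(-4t)(2,1) + K_2e^(t)(-3,-1).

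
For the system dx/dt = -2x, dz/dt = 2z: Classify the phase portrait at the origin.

saddle

A = [[-2,0],[0,2]]; det(A-λI) = λ^2 - 4.
λ = 2, -2: opposite signs.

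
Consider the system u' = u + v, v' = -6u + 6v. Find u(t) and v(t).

u(t) = K_1e^(4t) + K_2e^(3t), v(t) = 3K_1e^(4t) + 2K_2e^(3t)

Coefficient matrix A = [[1, 1], [-6, 6]].
Characteristic polynomial det(A - λI) = λ^2 - 7λ + 12 = 0.
Eigenvalues λ = 4, 3.
For λ=4: (A-λI) row 1 is [-3, 1], so an eigenvector is (1, 3).
For λ=3: (A-λI) row 1 is [-2, 1], so an eigenvector is (1, 2).
General solution: K_1e^(4t)(1,3) + K_2e^(3t)(1,2).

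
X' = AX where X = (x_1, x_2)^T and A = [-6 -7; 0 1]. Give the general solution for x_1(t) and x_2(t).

x_1(t) = K_1e^(-6t) - K_2e^(t), x_2(t) = K_2e^(t)

Coefficient matrix A = [[-6, -7], [0, 1]].
Characteristic polynomial det(A - λI) = λ^2 + 5λ - 6 = 0.
Eigenvalues λ = -6, 1.
For λ=-6: (A-λI) row 1 is [0, -7], so an eigenvector is (1, 0).
For λ=1: (A-λI) row 1 is [-7, -7], so an eigenvector is (-1, 1).
General solution: K_1e^(-6t)(1,0) + K_2e^(t)(-1,1).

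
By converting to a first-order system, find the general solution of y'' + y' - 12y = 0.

Let x_1 = y, x_2 = y'. Then x_1' = x_2 and x_2' = 12x_1 - x_2.
A = [[0,1],[12,-1]]; det(A-λI) = λ^2 + λ - 12.
Eigenvalues λ = 3, -4 with eigenvectors (1,3), (1,-4).

y(t) = c_1e^(3t) + c_2e^(-4t)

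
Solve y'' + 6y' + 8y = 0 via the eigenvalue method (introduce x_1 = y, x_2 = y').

y(t) = K_1e^(-2t) + K_2e^(-4t)

Let x_1 = y, x_2 = y'. Then x_1' = x_2 and x_2' = -8x_1 - 6x_2.
A = [[0,1],[-8,-6]]; det(A-λI) = λ^2 + 6λ + 8.
Eigenvalues λ = -2, -4 with eigenvectors (1,-2), (1,-4).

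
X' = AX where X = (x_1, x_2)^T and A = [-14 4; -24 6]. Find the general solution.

Coefficient matrix A = [[-14, 4], [-24, 6]].
Characteristic polynomial det(A - λI) = λ^2 + 8λ + 12 = 0.
Eigenvalues λ = -6, -2.
For λ=-6: (A-λI) row 1 is [-8, 4], so an eigenvector is (1, 2).
For λ=-2: (A-λI) row 1 is [-12, 4], so an eigenvector is (-1, -3).
General solution: c_1e^(-6t)(1,2) + c_2e^(-2t)(-1,-3).

x_1(t) = c_1e^(-6t) - c_2e^(-2t), x_2(t) = 2c_1e^(-6t) - 3c_2e^(-2t)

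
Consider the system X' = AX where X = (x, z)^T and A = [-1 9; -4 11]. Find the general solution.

Coefficient matrix A = [[-1, 9], [-4, 11]].
Characteristic polynomial det(A - λI) = λ^2 - 10λ + 25 = 0.
Single eigenvalue λ = 5 with algebraic multiplicity 2.
Eigenvector v = (3,2); generalized eigenvector w with (A-λI)w=v is (1,1).
General solution: e^(5t)[K_1·v + K_2·(t·v + w)].

x(t) = 3K_1e^(5t) + 3K_2te^(5t) + K_2e^(5t), z(t) = 2K_1e^(5t) + 2K_2te^(5t) + K_2e^(5t)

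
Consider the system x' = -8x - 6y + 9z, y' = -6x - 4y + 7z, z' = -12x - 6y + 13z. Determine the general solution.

x(t) = -c_1e^(4t) + 2c_2e^(-2t) + 3c_3e^(-t), y(t) = -c_1e^(4t) + c_2e^(-2t) + c_3e^(-t), z(t) = -2c_1e^(4t) + 2c_2e^(-2t) + 3c_3e^(-t)

Coefficient matrix A = [[-8, -6, 9], [-6, -4, 7], [-12, -6, 13]].
det(A - λI) = 0 gives eigenvalues λ = 4, -2, -1.
For λ=4: eigenvector (-1,-1,-2).
For λ=-2: eigenvector (2,1,2).
For λ=-1: eigenvector (3,1,3).
General solution: c_1e^(4t)(-1,-1,-2) + c_2e^(-2t)(2,1,2) + c_3e^(-t)(3,1,3).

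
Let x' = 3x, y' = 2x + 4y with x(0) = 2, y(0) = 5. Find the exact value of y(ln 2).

A = [[3,0],[2,4]]; eigenvalues λ = 3, 4.
Eigenvectors: (-1,2) for λ=3, (0,-1) for λ=4.
From the initial condition, c_1 = -2, c_2 = -9.
y(ln 2) = (-2)(2^3)(2) + (-9)(2^4)(-1) = 112.

112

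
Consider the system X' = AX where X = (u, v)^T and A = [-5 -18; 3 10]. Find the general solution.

u(t) = -2K_1e^(4t) + 3K_2e^(t), v(t) = K_1e^(4t) - K_2e^(t)

Coefficient matrix A = [[-5, -18], [3, 10]].
Characteristic polynomial det(A - λI) = λ^2 - 5λ + 4 = 0.
Eigenvalues λ = 4, 1.
For λ=4: (A-λI) row 1 is [-9, -18], so an eigenvector is (-2, 1).
For λ=1: (A-λI) row 1 is [-6, -18], so an eigenvector is (3, -1).
General solution: K_1e^(4t)(-2,1) + K_2e^(t)(3,-1).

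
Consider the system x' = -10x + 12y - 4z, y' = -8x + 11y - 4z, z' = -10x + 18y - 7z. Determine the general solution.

Coefficient matrix A = [[-10, 12, -4], [-8, 11, -4], [-10, 18, -7]].
det(A - λI) = 0 gives eigenvalues λ = -2, -3, -1.
For λ=-2: eigenvector (1,0,-2).
For λ=-3: eigenvector (4,2,-1).
For λ=-1: eigenvector (0,1,3).
General solution: K_1e^(-2t)(1,0,-2) + K_2e^(-3t)(4,2,-1) + K_3e^(-t)(0,1,3).

x(t) = K_1e^(-2t) + 4K_2e^(-3t), y(t) = 2K_2e^(-3t) + K_3e^(-t), z(t) = -2K_1e^(-2t) - K_2e^(-3t) + 3K_3e^(-t)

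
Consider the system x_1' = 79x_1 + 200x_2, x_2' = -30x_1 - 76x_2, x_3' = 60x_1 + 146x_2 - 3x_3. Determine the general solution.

x_1(t) = 8C_1e^(4t) + 5C_2e^(-t), x_2(t) = -3C_1e^(4t) - 2C_2e^(-t), x_3(t) = 6C_1e^(4t) + 4C_2e^(-t) + C_3e^(-3t)

Coefficient matrix A = [[79, 200, 0], [-30, -76, 0], [60, 146, -3]].
det(A - λI) = 0 gives eigenvalues λ = 4, -1, -3.
For λ=4: eigenvector (8,-3,6).
For λ=-1: eigenvector (5,-2,4).
For λ=-3: eigenvector (0,0,1).
General solution: C_1e^(4t)(8,-3,6) + C_2e^(-t)(5,-2,4) + C_3e^(-3t)(0,0,1).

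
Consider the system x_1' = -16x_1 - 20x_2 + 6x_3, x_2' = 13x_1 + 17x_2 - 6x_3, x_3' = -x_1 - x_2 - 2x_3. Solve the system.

Coefficient matrix A = [[-16, -20, 6], [13, 17, -6], [-1, -1, -2]].
det(A - λI) = 0 gives eigenvalues λ = 4, -3, -2.
For λ=4: eigenvector (1,-1,0).
For λ=-3: eigenvector (2,-1,1).
For λ=-2: eigenvector (-1,1,1).
General solution: K_1e^(4t)(1,-1,0) + K_2e^(-3t)(2,-1,1) + K_3e^(-2t)(-1,1,1).

x_1(t) = K_1e^(4t) + 2K_2e^(-3t) - K_3e^(-2t), x_2(t) = -K_1e^(4t) - K_2e^(-3t) + K_3e^(-2t), x_3(t) = K_2e^(-3t) + K_3e^(-2t)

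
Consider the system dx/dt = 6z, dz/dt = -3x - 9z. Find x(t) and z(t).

x(t) = 2c_1e^(-3t) + c_2e^(-6t), z(t) = -c_1e^(-3t) - c_2e^(-6t)

Coefficient matrix A = [[0, 6], [-3, -9]].
Characteristic polynomial det(A - λI) = λ^2 + 9λ + 18 = 0.
Eigenvalues λ = -3, -6.
For λ=-3: (A-λI) row 1 is [3, 6], so an eigenvector is (2, -1).
For λ=-6: (A-λI) row 1 is [6, 6], so an eigenvector is (1, -1).
General solution: c_1e^(-3t)(2,-1) + c_2e^(-6t)(1,-1).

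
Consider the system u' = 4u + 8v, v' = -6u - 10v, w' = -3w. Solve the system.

u(t) = C_1e^(-4t) + 4C_2e^(-2t), v(t) = -C_1e^(-4t) - 3C_2e^(-2t), w(t) = C_3e^(-3t)

Coefficient matrix A = [[4, 8, 0], [-6, -10, 0], [0, 0, -3]].
det(A - λI) = 0 gives eigenvalues λ = -4, -2, -3.
For λ=-4: eigenvector (1,-1,0).
For λ=-2: eigenvector (4,-3,0).
For λ=-3: eigenvector (0,0,1).
General solution: C_1e^(-4t)(1,-1,0) + C_2e^(-2t)(4,-3,0) + C_3e^(-3t)(0,0,1).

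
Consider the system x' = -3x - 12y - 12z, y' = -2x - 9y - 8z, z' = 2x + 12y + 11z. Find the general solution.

x(t) = C_2e^(-3t) - 2C_3e^(3t), y(t) = C_1e^(-t) + C_2e^(-3t) - C_3e^(3t), z(t) = -C_1e^(-t) - C_2e^(-3t) + 2C_3e^(3t)

Coefficient matrix A = [[-3, -12, -12], [-2, -9, -8], [2, 12, 11]].
det(A - λI) = 0 gives eigenvalues λ = -1, -3, 3.
For λ=-1: eigenvector (0,1,-1).
For λ=-3: eigenvector (1,1,-1).
For λ=3: eigenvector (-2,-1,2).
General solution: C_1e^(-t)(0,1,-1) + C_2e^(-3t)(1,1,-1) + C_3e^(3t)(-2,-1,2).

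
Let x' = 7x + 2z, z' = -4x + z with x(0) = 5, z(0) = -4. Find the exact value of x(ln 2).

A = [[7,2],[-4,1]]; eigenvalues λ = 3, 5.
Eigenvectors: (-1,2) for λ=3, (-1,1) for λ=5.
From the initial condition, c_1 = 1, c_2 = -6.
x(ln 2) = (1)(2^3)(-1) + (-6)(2^5)(-1) = 184.

184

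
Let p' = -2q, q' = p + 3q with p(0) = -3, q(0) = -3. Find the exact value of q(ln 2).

-24

A = [[0,-2],[1,3]]; eigenvalues λ = 2, 1.
Eigenvectors: (-1,1) for λ=2, (-2,1) for λ=1.
From the initial condition, c_1 = -9, c_2 = 6.
q(ln 2) = (-9)(2^2)(1) + (6)(2^1)(1) = -24.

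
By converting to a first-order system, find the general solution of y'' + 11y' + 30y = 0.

Let x_1 = y, x_2 = y'. Then x_1' = x_2 and x_2' = -30x_1 - 11x_2.
A = [[0,1],[-30,-11]]; det(A-λI) = λ^2 + 11λ + 30.
Eigenvalues λ = -5, -6 with eigenvectors (1,-5), (1,-6).

y(t) = C_1e^(-5t) + C_2e^(-6t)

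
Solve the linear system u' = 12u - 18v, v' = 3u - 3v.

Coefficient matrix A = [[12, -18], [3, -3]].
Characteristic polynomial det(A - λI) = λ^2 - 9λ + 18 = 0.
Eigenvalues λ = 6, 3.
For λ=6: (A-λI) row 1 is [6, -18], so an eigenvector is (-3, -1).
For λ=3: (A-λI) row 1 is [9, -18], so an eigenvector is (-2, -1).
General solution: c_1e^(6t)(-3,-1) + c_2e^(3t)(-2,-1).

u(t) = -3c_1e^(6t) - 2c_2e^(3t), v(t) = -c_1e^(6t) - c_2e^(3t)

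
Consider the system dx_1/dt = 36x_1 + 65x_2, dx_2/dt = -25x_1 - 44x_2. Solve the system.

x_1(t) = -3C_1e^(-4t)sin(5t) - 2C_1e^(-4t)cos(5t) - 2C_2e^(-4t)sin(5t) + 3C_2e^(-4t)cos(5t), x_2(t) = 2C_1e^(-4t)sin(5t) + C_1e^(-4t)cos(5t) + C_2e^(-4t)sin(5t) - 2C_2e^(-4t)cos(5t)

Coefficient matrix A = [[36, 65], [-25, -44]].
Characteristic polynomial det(A - λI) = λ^2 + 8λ + 41 = 0.
Eigenvalues λ = -4 ± 5i (complex conjugate pair).
For λ=-4+5i: an eigenvector is (-2,1) - i(-3,2) = (-2 + 3i, 1 - 2i).
A real fundamental pair from Re and Im of e^((-4+5i)t)v: X_1 = e^(-4t)(cos(5t)·(-2,1) + sin(5t)·(-3,2)), X_2 = e^(-4t)(sin(5t)·(-2,1) - cos(5t)·(-3,2)).
General solution: C_1X_1 + C_2X_2.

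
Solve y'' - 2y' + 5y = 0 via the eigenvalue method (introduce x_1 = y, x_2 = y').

Let x_1 = y, x_2 = y'. Then x_1' = x_2 and x_2' = -5x_1 + 2x_2.
A = [[0,1],[-5,2]]; det(A-λI) = λ^2 - 2λ + 5.
Eigenvalues λ = 1 ± 2i.

y(t) = c_1e^(t)cos(2t) + c_2e^(t)sin(2t)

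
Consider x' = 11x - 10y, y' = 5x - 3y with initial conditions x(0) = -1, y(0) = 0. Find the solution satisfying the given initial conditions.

Coefficient matrix A = [[11, -10], [5, -3]].
Characteristic polynomial det(A - λI) = λ^2 - 8λ + 17 = 0.
Eigenvalues λ = 4 ± i (complex conjugate pair).
For λ=4+i: an eigenvector is (1,1) - i(-3,-2) = (1 + 3i, 1 + 2i).
A real fundamental pair from Re and Im of e^((4+i)t)v: X_1 = e^(4t)(cos(t)·(1,1) + sin(t)·(-3,-2)), X_2 = e^(4t)(sin(t)·(1,1) - cos(t)·(-3,-2)).
General solution: c_1X_1 + c_2X_2.
Applying x(0)=-1, y(0)=0 gives c_1=2, c_2=-1.

x(t) = -7e^(4t)sin(t) - e^(4t)cos(t), y(t) = -5e^(4t)sin(t)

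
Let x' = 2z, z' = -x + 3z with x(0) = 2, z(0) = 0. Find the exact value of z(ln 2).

A = [[0,2],[-1,3]]; eigenvalues λ = 2, 1.
Eigenvectors: (1,1) for λ=2, (2,1) for λ=1.
From the initial condition, c_1 = -2, c_2 = 2.
z(ln 2) = (-2)(2^2)(1) + (2)(2^1)(1) = -4.

-4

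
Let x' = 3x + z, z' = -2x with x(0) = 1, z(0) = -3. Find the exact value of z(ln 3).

-3

A = [[3,1],[-2,0]]; eigenvalues λ = 2, 1.
Eigenvectors: (-1,1) for λ=2, (-1,2) for λ=1.
From the initial condition, c_1 = 1, c_2 = -2.
z(ln 3) = (1)(3^2)(1) + (-2)(3^1)(2) = -3.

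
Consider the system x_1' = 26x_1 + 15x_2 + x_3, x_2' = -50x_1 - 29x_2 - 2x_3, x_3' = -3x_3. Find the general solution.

Coefficient matrix A = [[26, 15, 1], [-50, -29, -2], [0, 0, -3]].
det(A - λI) = 0 gives eigenvalues λ = 1, -3, -4.
For λ=1: eigenvector (3,-5,0).
For λ=-3: eigenvector (1,-2,1).
For λ=-4: eigenvector (-1,2,0).
General solution: c_1e^(t)(3,-5,0) + c_2e^(-3t)(1,-2,1) + c_3e^(-4t)(-1,2,0).

x_1(t) = 3c_1e^(t) + c_2e^(-3t) - c_3e^(-4t), x_2(t) = -5c_1e^(t) - 2c_2e^(-3t) + 2c_3e^(-4t), x_3(t) = c_2e^(-3t)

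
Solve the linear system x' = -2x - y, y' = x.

x(t) = -K_1e^(-t) - K_2te^(-t) + K_2e^(-t), y(t) = K_1e^(-t) + K_2te^(-t)

Coefficient matrix A = [[-2, -1], [1, 0]].
Characteristic polynomial det(A - λI) = λ^2 + 2λ + 1 = 0.
Single eigenvalue λ = -1 with algebraic multiplicity 2.
Eigenvector v = (-1,1); generalized eigenvector w with (A-λI)w=v is (1,0).
General solution: e^(-t)[K_1·v + K_2·(t·v + w)].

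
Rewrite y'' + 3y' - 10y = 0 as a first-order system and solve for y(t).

y(t) = c_1e^(-5t) + c_2e^(2t)

Let x_1 = y, x_2 = y'. Then x_1' = x_2 and x_2' = 10x_1 - 3x_2.
A = [[0,1],[10,-3]]; det(A-λI) = λ^2 + 3λ - 10.
Eigenvalues λ = -5, 2 with eigenvectors (1,-5), (1,2).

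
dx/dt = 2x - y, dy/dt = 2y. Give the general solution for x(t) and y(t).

Coefficient matrix A = [[2, -1], [0, 2]].
Characteristic polynomial det(A - λI) = λ^2 - 4λ + 4 = 0.
Single eigenvalue λ = 2 with algebraic multiplicity 2.
Eigenvector v = (-1,0); generalized eigenvector w with (A-λI)w=v is (-1,1).
General solution: e^(2t)[K_1·v + K_2·(t·v + w)].

x(t) = -K_1e^(2t) - K_2te^(2t) - K_2e^(2t), y(t) = K_2e^(2t)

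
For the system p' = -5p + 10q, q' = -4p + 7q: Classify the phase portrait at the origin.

unstable spiral

A = [[-5,10],[-4,7]]; det(A-λI) = λ^2 - 2λ + 5.
λ = 1 ± 2i: positive real part.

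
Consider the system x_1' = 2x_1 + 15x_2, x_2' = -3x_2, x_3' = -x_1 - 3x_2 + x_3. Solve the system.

Coefficient matrix A = [[2, 15, 0], [0, -3, 0], [-1, -3, 1]].
det(A - λI) = 0 gives eigenvalues λ = 2, -3, 1.
For λ=2: eigenvector (1,0,-1).
For λ=-3: eigenvector (-3,1,0).
For λ=1: eigenvector (0,0,1).
General solution: c_1e^(2t)(1,0,-1) + c_2e^(-3t)(-3,1,0) + c_3e^(t)(0,0,1).

x_1(t) = c_1e^(2t) - 3c_2e^(-3t), x_2(t) = c_2e^(-3t), x_3(t) = -c_1e^(2t) + c_3e^(t)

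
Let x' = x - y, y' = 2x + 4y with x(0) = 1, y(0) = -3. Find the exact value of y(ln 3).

A = [[1,-1],[2,4]]; eigenvalues λ = 2, 3.
Eigenvectors: (1,-1) for λ=2, (-1,2) for λ=3.
From the initial condition, c_1 = -1, c_2 = -2.
y(ln 3) = (-1)(3^2)(-1) + (-2)(3^3)(2) = -99.

-99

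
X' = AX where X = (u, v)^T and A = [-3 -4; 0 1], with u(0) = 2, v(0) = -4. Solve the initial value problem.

Coefficient matrix A = [[-3, -4], [0, 1]].
Characteristic polynomial det(A - λI) = λ^2 + 2λ - 3 = 0.
Eigenvalues λ = -3, 1.
For λ=-3: (A-λI) row 1 is [0, -4], so an eigenvector is (1, 0).
For λ=1: (A-λI) row 1 is [-4, -4], so an eigenvector is (-1, 1).
General solution: c_1e^(-3t)(1,0) + c_2e^(t)(-1,1).
Applying u(0)=2, v(0)=-4 gives c_1=-2, c_2=-4.

u(t) = 4e^(t) - 2e^(-3t), v(t) = -4e^(t)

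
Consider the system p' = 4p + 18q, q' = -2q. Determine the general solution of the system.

Coefficient matrix A = [[4, 18], [0, -2]].
Characteristic polynomial det(A - λI) = λ^2 - 2λ - 8 = 0.
Eigenvalues λ = -2, 4.
For λ=-2: (A-λI) row 1 is [6, 18], so an eigenvector is (-3, 1).
For λ=4: (A-λI) row 1 is [0, 18], so an eigenvector is (-1, 0).
General solution: c_1e^(-2t)(-3,1) + c_2e^(4t)(-1,0).

p(t) = -3c_1e^(-2t) - c_2e^(4t), q(t) = c_1e^(-2t)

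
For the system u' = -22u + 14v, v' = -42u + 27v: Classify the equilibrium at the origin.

saddle

A = [[-22,14],[-42,27]]; det(A-λI) = λ^2 - 5λ - 6.
λ = -1, 6: opposite signs.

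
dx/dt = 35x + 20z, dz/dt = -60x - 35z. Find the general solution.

Coefficient matrix A = [[35, 20], [-60, -35]].
Characteristic polynomial det(A - λI) = λ^2 - 25 = 0.
Eigenvalues λ = 5, -5.
For λ=5: (A-λI) row 1 is [30, 20], so an eigenvector is (-2, 3).
For λ=-5: (A-λI) row 1 is [40, 20], so an eigenvector is (1, -2).
General solution: K_1e^(5t)(-2,3) + K_2e^(-5t)(1,-2).

x(t) = -2K_1e^(5t) + K_2e^(-5t), z(t) = 3K_1e^(5t) - 2K_2e^(-5t)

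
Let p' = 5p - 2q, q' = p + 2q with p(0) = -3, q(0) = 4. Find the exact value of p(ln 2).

A = [[5,-2],[1,2]]; eigenvalues λ = 4, 3.
Eigenvectors: (2,1) for λ=4, (1,1) for λ=3.
From the initial condition, c_1 = -7, c_2 = 11.
p(ln 2) = (-7)(2^4)(2) + (11)(2^3)(1) = -136.

-136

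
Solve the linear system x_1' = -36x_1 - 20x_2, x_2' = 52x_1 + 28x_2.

Coefficient matrix A = [[-36, -20], [52, 28]].
Characteristic polynomial det(A - λI) = λ^2 + 8λ + 32 = 0.
Eigenvalues λ = -4 ± 4i (complex conjugate pair).
For λ=-4+4i: an eigenvector is (-2,3) - i(1,-2) = (-2 - i, 3 + 2i).
A real fundamental pair from Re and Im of e^((-4+4i)t)v: X_1 = e^(-4t)(cos(4t)·(-2,3) + sin(4t)·(1,-2)), X_2 = e^(-4t)(sin(4t)·(-2,3) - cos(4t)·(1,-2)).
General solution: C_1X_1 + C_2X_2.

x_1(t) = C_1e^(-4t)sin(4t) - 2C_1e^(-4t)cos(4t) - 2C_2e^(-4t)sin(4t) - C_2e^(-4t)cos(4t), x_2(t) = -2C_1e^(-4t)sin(4t) + 3C_1e^(-4t)cos(4t) + 3C_2e^(-4t)sin(4t) + 2C_2e^(-4t)cos(4t)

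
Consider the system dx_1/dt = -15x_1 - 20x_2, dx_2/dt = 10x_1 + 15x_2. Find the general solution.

x_1(t) = -c_1e^(5t) + 2c_2e^(-5t), x_2(t) = c_1e^(5t) - c_2e^(-5t)

Coefficient matrix A = [[-15, -20], [10, 15]].
Characteristic polynomial det(A - λI) = λ^2 - 25 = 0.
Eigenvalues λ = 5, -5.
For λ=5: (A-λI) row 1 is [-20, -20], so an eigenvector is (-1, 1).
For λ=-5: (A-λI) row 1 is [-10, -20], so an eigenvector is (2, -1).
General solution: c_1e^(5t)(-1,1) + c_2e^(-5t)(2,-1).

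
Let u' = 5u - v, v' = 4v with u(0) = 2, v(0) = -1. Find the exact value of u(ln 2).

A = [[5,-1],[0,4]]; eigenvalues λ = 4, 5.
Eigenvectors: (-1,-1) for λ=4, (1,0) for λ=5.
From the initial condition, c_1 = 1, c_2 = 3.
u(ln 2) = (1)(2^4)(-1) + (3)(2^5)(1) = 80.

80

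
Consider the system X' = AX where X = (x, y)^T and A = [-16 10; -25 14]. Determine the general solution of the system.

x(t) = -K_1e^(-t)sin(5t) - K_1e^(-t)cos(5t) - K_2e^(-t)sin(5t) + K_2e^(-t)cos(5t), y(t) = -K_1e^(-t)sin(5t) - 2K_1e^(-t)cos(5t) - 2K_2e^(-t)sin(5t) + K_2e^(-t)cos(5t)

Coefficient matrix A = [[-16, 10], [-25, 14]].
Characteristic polynomial det(A - λI) = λ^2 + 2λ + 26 = 0.
Eigenvalues λ = -1 ± 5i (complex conjugate pair).
For λ=-1+5i: an eigenvector is (-1,-2) - i(-1,-1) = (-1 + i, -2 + i).
A real fundamental pair from Re and Im of e^((-1+5i)t)v: X_1 = e^(-t)(cos(5t)·(-1,-2) + sin(5t)·(-1,-1)), X_2 = e^(-t)(sin(5t)·(-1,-2) - cos(5t)·(-1,-1)).
General solution: K_1X_1 + K_2X_2.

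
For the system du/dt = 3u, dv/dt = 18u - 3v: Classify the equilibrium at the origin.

A = [[3,0],[18,-3]]; det(A-λI) = λ^2 - 9.
λ = 3, -3: opposite signs.

saddle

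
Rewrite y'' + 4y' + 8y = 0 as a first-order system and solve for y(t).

y(t) = K_1e^(-2t)cos(2t) + K_2e^(-2t)sin(2t)

Let x_1 = y, x_2 = y'. Then x_1' = x_2 and x_2' = -8x_1 - 4x_2.
A = [[0,1],[-8,-4]]; det(A-λI) = λ^2 + 4λ + 8.
Eigenvalues λ = -2 ± 2i.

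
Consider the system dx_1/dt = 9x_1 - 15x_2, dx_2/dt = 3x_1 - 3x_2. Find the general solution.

Coefficient matrix A = [[9, -15], [3, -3]].
Characteristic polynomial det(A - λI) = λ^2 - 6λ + 18 = 0.
Eigenvalues λ = 3 ± 3i (complex conjugate pair).
For λ=3+3i: an eigenvector is (-1,0) - i(-2,-1) = (-1 + 2i, 0 + i).
A real fundamental pair from Re and Im of e^((3+3i)t)v: X_1 = e^(3t)(cos(3t)·(-1,0) + sin(3t)·(-2,-1)), X_2 = e^(3t)(sin(3t)·(-1,0) - cos(3t)·(-2,-1)).
General solution: c_1X_1 + c_2X_2.

x_1(t) = -2c_1e^(3t)sin(3t) - c_1e^(3t)cos(3t) - c_2e^(3t)sin(3t) + 2c_2e^(3t)cos(3t), x_2(t) = -c_1e^(3t)sin(3t) + c_2e^(3t)cos(3t)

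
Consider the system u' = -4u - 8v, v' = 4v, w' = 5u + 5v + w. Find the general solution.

Coefficient matrix A = [[-4, -8, 0], [0, 4, 0], [5, 5, 1]].
det(A - λI) = 0 gives eigenvalues λ = 1, 4, -4.
For λ=1: eigenvector (0,0,1).
For λ=4: eigenvector (-1,1,0).
For λ=-4: eigenvector (-1,0,1).
General solution: K_1e^(t)(0,0,1) + K_2e^(4t)(-1,1,0) + K_3e^(-4t)(-1,0,1).

u(t) = -K_2e^(4t) - K_3e^(-4t), v(t) = K_2e^(4t), w(t) = K_1e^(t) + K_3e^(-4t)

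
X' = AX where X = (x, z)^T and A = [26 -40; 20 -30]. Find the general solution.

Coefficient matrix A = [[26, -40], [20, -30]].
Characteristic polynomial det(A - λI) = λ^2 + 4λ + 20 = 0.
Eigenvalues λ = -2 ± 4i (complex conjugate pair).
For λ=-2+4i: an eigenvector is (1,1) - i(-3,-2) = (1 + 3i, 1 + 2i).
A real fundamental pair from Re and Im of e^((-2+4i)t)v: X_1 = e^(-2t)(cos(4t)·(1,1) + sin(4t)·(-3,-2)), X_2 = e^(-2t)(sin(4t)·(1,1) - cos(4t)·(-3,-2)).
General solution: K_1X_1 + K_2X_2.

x(t) = -3K_1e^(-2t)sin(4t) + K_1e^(-2t)cos(4t) + K_2e^(-2t)sin(4t) + 3K_2e^(-2t)cos(4t), z(t) = -2K_1e^(-2t)sin(4t) + K_1e^(-2t)cos(4t) + K_2e^(-2t)sin(4t) + 2K_2e^(-2t)cos(4t)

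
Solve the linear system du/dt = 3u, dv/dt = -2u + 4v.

u(t) = C_2e^(3t), v(t) = -C_1e^(4t) + 2C_2e^(3t)

Coefficient matrix A = [[3, 0], [-2, 4]].
Characteristic polynomial det(A - λI) = λ^2 - 7λ + 12 = 0.
Eigenvalues λ = 4, 3.
For λ=4: (A-λI) row 1 is [-1, 0], so an eigenvector is (0, -1).
For λ=3: (A-λI) row 2 is [-2, 1], so an eigenvector is (1, 2).
General solution: C_1e^(4t)(0,-1) + C_2e^(3t)(1,2).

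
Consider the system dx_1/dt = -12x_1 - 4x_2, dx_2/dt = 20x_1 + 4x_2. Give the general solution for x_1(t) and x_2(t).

x_1(t) = C_1e^(-4t)cos(4t) + C_2e^(-4t)sin(4t), x_2(t) = C_1e^(-4t)sin(4t) - 2C_1e^(-4t)cos(4t) - 2C_2e^(-4t)sin(4t) - C_2e^(-4t)cos(4t)

Coefficient matrix A = [[-12, -4], [20, 4]].
Characteristic polynomial det(A - λI) = λ^2 + 8λ + 32 = 0.
Eigenvalues λ = -4 ± 4i (complex conjugate pair).
For λ=-4+4i: an eigenvector is (1,-2) - i(0,1) = (1, -2 - i).
A real fundamental pair from Re and Im of e^((-4+4i)t)v: X_1 = e^(-4t)(cos(4t)·(1,-2) + sin(4t)·(0,1)), X_2 = e^(-4t)(sin(4t)·(1,-2) - cos(4t)·(0,1)).
General solution: C_1X_1 + C_2X_2.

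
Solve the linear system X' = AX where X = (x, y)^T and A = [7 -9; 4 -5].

x(t) = -3C_1e^(t) - 3C_2te^(t) - 2C_2e^(t), y(t) = -2C_1e^(t) - 2C_2te^(t) - C_2e^(t)

Coefficient matrix A = [[7, -9], [4, -5]].
Characteristic polynomial det(A - λI) = λ^2 - 2λ + 1 = 0.
Single eigenvalue λ = 1 with algebraic multiplicity 2.
Eigenvector v = (-3,-2); generalized eigenvector w with (A-λI)w=v is (-2,-1).
General solution: e^(t)[C_1·v + C_2·(t·v + w)].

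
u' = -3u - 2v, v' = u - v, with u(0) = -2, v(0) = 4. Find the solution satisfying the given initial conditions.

Coefficient matrix A = [[-3, -2], [1, -1]].
Characteristic polynomial det(A - λI) = λ^2 + 4λ + 5 = 0.
Eigenvalues λ = -2 ± i (complex conjugate pair).
For λ=-2+i: an eigenvector is (1,-1) - i(1,0) = (1 - i, -1).
A real fundamental pair from Re and Im of e^((-2+i)t)v: X_1 = e^(-2t)(cos(t)·(1,-1) + sin(t)·(1,0)), X_2 = e^(-2t)(sin(t)·(1,-1) - cos(t)·(1,0)).
General solution: c_1X_1 + c_2X_2.
Applying u(0)=-2, v(0)=4 gives c_1=-4, c_2=-2.

u(t) = -6e^(-2t)sin(t) - 2e^(-2t)cos(t), v(t) = 2e^(-2t)sin(t) + 4e^(-2t)cos(t)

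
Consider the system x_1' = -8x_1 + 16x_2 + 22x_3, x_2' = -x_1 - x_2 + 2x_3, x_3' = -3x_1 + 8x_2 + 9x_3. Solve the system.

Coefficient matrix A = [[-8, 16, 22], [-1, -1, 2], [-3, 8, 9]].
det(A - λI) = 0 gives eigenvalues λ = -1, -2, 3.
For λ=-1: eigenvector (-4,1,-2).
For λ=-2: eigenvector (-1,1,-1).
For λ=3: eigenvector (2,0,1).
General solution: C_1e^(-t)(-4,1,-2) + C_2e^(-2t)(-1,1,-1) + C_3e^(3t)(2,0,1).

x_1(t) = -4C_1e^(-t) - C_2e^(-2t) + 2C_3e^(3t), x_2(t) = C_1e^(-t) + C_2e^(-2t), x_3(t) = -2C_1e^(-t) - C_2e^(-2t) + C_3e^(3t)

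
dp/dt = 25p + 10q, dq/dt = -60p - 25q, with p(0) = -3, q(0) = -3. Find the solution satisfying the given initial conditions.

Coefficient matrix A = [[25, 10], [-60, -25]].
Characteristic polynomial det(A - λI) = λ^2 - 25 = 0.
Eigenvalues λ = -5, 5.
For λ=-5: (A-λI) row 1 is [30, 10], so an eigenvector is (-1, 3).
For λ=5: (A-λI) row 1 is [20, 10], so an eigenvector is (1, -2).
General solution: c_1e^(-5t)(-1,3) + c_2e^(5t)(1,-2).
Applying p(0)=-3, q(0)=-3 gives c_1=-9, c_2=-12.

p(t) = -12e^(5t) + 9e^(-5t), q(t) = 24e^(5t) - 27e^(-5t)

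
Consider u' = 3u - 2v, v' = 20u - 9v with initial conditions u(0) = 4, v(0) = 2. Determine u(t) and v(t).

u(t) = 10e^(-3t)sin(2t) + 4e^(-3t)cos(2t), v(t) = 34e^(-3t)sin(2t) + 2e^(-3t)cos(2t)

Coefficient matrix A = [[3, -2], [20, -9]].
Characteristic polynomial det(A - λI) = λ^2 + 6λ + 13 = 0.
Eigenvalues λ = -3 ± 2i (complex conjugate pair).
For λ=-3+2i: an eigenvector is (-1,-3) - i(0,-1) = (-1, -3 + i).
A real fundamental pair from Re and Im of e^((-3+2i)t)v: X_1 = e^(-3t)(cos(2t)·(-1,-3) + sin(2t)·(0,-1)), X_2 = e^(-3t)(sin(2t)·(-1,-3) - cos(2t)·(0,-1)).
General solution: C_1X_1 + C_2X_2.
Applying u(0)=4, v(0)=2 gives C_1=-4, C_2=-10.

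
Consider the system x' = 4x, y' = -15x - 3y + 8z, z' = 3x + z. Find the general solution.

x(t) = c_1e^(4t), y(t) = -c_1e^(4t) + 2c_2e^(t) + c_3e^(-3t), z(t) = c_1e^(4t) + c_2e^(t)

Coefficient matrix A = [[4, 0, 0], [-15, -3, 8], [3, 0, 1]].
det(A - λI) = 0 gives eigenvalues λ = 4, 1, -3.
For λ=4: eigenvector (1,-1,1).
For λ=1: eigenvector (0,2,1).
For λ=-3: eigenvector (0,1,0).
General solution: c_1e^(4t)(1,-1,1) + c_2e^(t)(0,2,1) + c_3e^(-3t)(0,1,0).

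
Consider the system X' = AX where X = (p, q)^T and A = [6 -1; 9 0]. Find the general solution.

p(t) = K_1e^(3t) + K_2te^(3t), q(t) = 3K_1e^(3t) + 3K_2te^(3t) - K_2e^(3t)

Coefficient matrix A = [[6, -1], [9, 0]].
Characteristic polynomial det(A - λI) = λ^2 - 6λ + 9 = 0.
Single eigenvalue λ = 3 with algebraic multiplicity 2.
Eigenvector v = (1,3); generalized eigenvector w with (A-λI)w=v is (0,-1).
General solution: e^(3t)[K_1·v + K_2·(t·v + w)].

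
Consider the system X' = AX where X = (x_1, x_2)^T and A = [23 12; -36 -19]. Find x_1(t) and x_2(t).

Coefficient matrix A = [[23, 12], [-36, -19]].
Characteristic polynomial det(A - λI) = λ^2 - 4λ - 5 = 0.
Eigenvalues λ = 5, -1.
For λ=5: (A-λI) row 1 is [18, 12], so an eigenvector is (-2, 3).
For λ=-1: (A-λI) row 1 is [24, 12], so an eigenvector is (-1, 2).
General solution: C_1e^(5t)(-2,3) + C_2e^(-t)(-1,2).

x_1(t) = -2C_1e^(5t) - C_2e^(-t), x_2(t) = 3C_1e^(5t) + 2C_2e^(-t)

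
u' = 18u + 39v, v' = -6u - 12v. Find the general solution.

Coefficient matrix A = [[18, 39], [-6, -12]].
Characteristic polynomial det(A - λI) = λ^2 - 6λ + 18 = 0.
Eigenvalues λ = 3 ± 3i (complex conjugate pair).
For λ=3+3i: an eigenvector is (-2,1) - i(3,-1) = (-2 - 3i, 1 + i).
A real fundamental pair from Re and Im of e^((3+3i)t)v: X_1 = e^(3t)(cos(3t)·(-2,1) + sin(3t)·(3,-1)), X_2 = e^(3t)(sin(3t)·(-2,1) - cos(3t)·(3,-1)).
General solution: c_1X_1 + c_2X_2.

u(t) = 3c_1e^(3t)sin(3t) - 2c_1e^(3t)cos(3t) - 2c_2e^(3t)sin(3t) - 3c_2e^(3t)cos(3t), v(t) = -c_1e^(3t)sin(3t) + c_1e^(3t)cos(3t) + c_2e^(3t)sin(3t) + c_2e^(3t)cos(3t)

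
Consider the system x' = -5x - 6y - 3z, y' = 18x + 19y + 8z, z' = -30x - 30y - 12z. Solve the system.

x(t) = C_1e^(-2t) - C_2e^(t), y(t) = -2C_1e^(-2t) + C_2e^(t) - C_3e^(3t), z(t) = 3C_1e^(-2t) + 2C_3e^(3t)

Coefficient matrix A = [[-5, -6, -3], [18, 19, 8], [-30, -30, -12]].
det(A - λI) = 0 gives eigenvalues λ = -2, 1, 3.
For λ=-2: eigenvector (1,-2,3).
For λ=1: eigenvector (-1,1,0).
For λ=3: eigenvector (0,-1,2).
General solution: C_1e^(-2t)(1,-2,3) + C_2e^(t)(-1,1,0) + C_3e^(3t)(0,-1,2).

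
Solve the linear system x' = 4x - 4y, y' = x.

Coefficient matrix A = [[4, -4], [1, 0]].
Characteristic polynomial det(A - λI) = λ^2 - 4λ + 4 = 0.
Single eigenvalue λ = 2 with algebraic multiplicity 2.
Eigenvector v = (-2,-1); generalized eigenvector w with (A-λI)w=v is (3,2).
General solution: e^(2t)[K_1·v + K_2·(t·v + w)].

x(t) = -2K_1e^(2t) - 2K_2te^(2t) + 3K_2e^(2t), y(t) = -K_1e^(2t) - K_2te^(2t) + 2K_2e^(2t)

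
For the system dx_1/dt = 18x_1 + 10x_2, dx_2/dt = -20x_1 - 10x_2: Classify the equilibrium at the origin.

A = [[18,10],[-20,-10]]; det(A-λI) = λ^2 - 8λ + 20.
λ = 4 ± 2i: positive real part.

unstable spiral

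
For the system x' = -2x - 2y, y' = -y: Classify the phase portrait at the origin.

A = [[-2,-2],[0,-1]]; det(A-λI) = λ^2 + 3λ + 2.
λ = -1, -2: both negative.

stable node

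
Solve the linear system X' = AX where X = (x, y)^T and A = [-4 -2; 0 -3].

Coefficient matrix A = [[-4, -2], [0, -3]].
Characteristic polynomial det(A - λI) = λ^2 + 7λ + 12 = 0.
Eigenvalues λ = -3, -4.
For λ=-3: (A-λI) row 1 is [-1, -2], so an eigenvector is (-2, 1).
For λ=-4: (A-λI) row 1 is [0, -2], so an eigenvector is (-1, 0).
General solution: K_1e^(-3t)(-2,1) + K_2e^(-4t)(-1,0).

x(t) = -2K_1e^(-3t) - K_2e^(-4t), y(t) = K_1e^(-3t)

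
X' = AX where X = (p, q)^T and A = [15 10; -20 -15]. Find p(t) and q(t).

p(t) = C_1e^(-5t) + C_2e^(5t), q(t) = -2C_1e^(-5t) - C_2e^(5t)

Coefficient matrix A = [[15, 10], [-20, -15]].
Characteristic polynomial det(A - λI) = λ^2 - 25 = 0.
Eigenvalues λ = -5, 5.
For λ=-5: (A-λI) row 1 is [20, 10], so an eigenvector is (1, -2).
For λ=5: (A-λI) row 1 is [10, 10], so an eigenvector is (1, -1).
General solution: C_1e^(-5t)(1,-2) + C_2e^(5t)(1,-1).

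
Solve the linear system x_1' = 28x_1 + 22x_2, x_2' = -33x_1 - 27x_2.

x_1(t) = -K_1e^(6t) - 2K_2e^(-5t), x_2(t) = K_1e^(6t) + 3K_2e^(-5t)

Coefficient matrix A = [[28, 22], [-33, -27]].
Characteristic polynomial det(A - λI) = λ^2 - λ - 30 = 0.
Eigenvalues λ = 6, -5.
For λ=6: (A-λI) row 1 is [22, 22], so an eigenvector is (-1, 1).
For λ=-5: (A-λI) row 1 is [33, 22], so an eigenvector is (-2, 3).
General solution: K_1e^(6t)(-1,1) + K_2e^(-5t)(-2,3).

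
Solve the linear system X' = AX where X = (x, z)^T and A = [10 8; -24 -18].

x(t) = -c_1e^(-6t) + 2c_2e^(-2t), z(t) = 2c_1e^(-6t) - 3c_2e^(-2t)

Coefficient matrix A = [[10, 8], [-24, -18]].
Characteristic polynomial det(A - λI) = λ^2 + 8λ + 12 = 0.
Eigenvalues λ = -6, -2.
For λ=-6: (A-λI) row 1 is [16, 8], so an eigenvector is (-1, 2).
For λ=-2: (A-λI) row 1 is [12, 8], so an eigenvector is (2, -3).
General solution: c_1e^(-6t)(-1,2) + c_2e^(-2t)(2,-3).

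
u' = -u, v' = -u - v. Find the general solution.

Coefficient matrix A = [[-1, 0], [-1, -1]].
Characteristic polynomial det(A - λI) = λ^2 + 2λ + 1 = 0.
Single eigenvalue λ = -1 with algebraic multiplicity 2.
Eigenvector v = (0,-1); generalized eigenvector w with (A-λI)w=v is (1,2).
General solution: e^(-t)[c_1·v + c_2·(t·v + w)].

u(t) = c_2e^(-t), v(t) = -c_1e^(-t) - c_2te^(-t) + 2c_2e^(-t)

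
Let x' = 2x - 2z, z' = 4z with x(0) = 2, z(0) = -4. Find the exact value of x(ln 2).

A = [[2,-2],[0,4]]; eigenvalues λ = 2, 4.
Eigenvectors: (-1,0) for λ=2, (1,-1) for λ=4.
From the initial condition, c_1 = 2, c_2 = 4.
x(ln 2) = (2)(2^2)(-1) + (4)(2^4)(1) = 56.

56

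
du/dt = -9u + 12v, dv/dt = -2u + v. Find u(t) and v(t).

u(t) = -2C_1e^(-3t) - 3C_2e^(-5t), v(t) = -C_1e^(-3t) - C_2e^(-5t)

Coefficient matrix A = [[-9, 12], [-2, 1]].
Characteristic polynomial det(A - λI) = λ^2 + 8λ + 15 = 0.
Eigenvalues λ = -3, -5.
For λ=-3: (A-λI) row 1 is [-6, 12], so an eigenvector is (-2, -1).
For λ=-5: (A-λI) row 1 is [-4, 12], so an eigenvector is (-3, -1).
General solution: C_1e^(-3t)(-2,-1) + C_2e^(-5t)(-3,-1).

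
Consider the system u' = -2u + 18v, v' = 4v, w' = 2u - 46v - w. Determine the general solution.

Coefficient matrix A = [[-2, 18, 0], [0, 4, 0], [2, -46, -1]].
det(A - λI) = 0 gives eigenvalues λ = -2, 4, -1.
For λ=-2: eigenvector (1,0,-2).
For λ=4: eigenvector (3,1,-8).
For λ=-1: eigenvector (0,0,1).
General solution: C_1e^(-2t)(1,0,-2) + C_2e^(4t)(3,1,-8) + C_3e^(-t)(0,0,1).

u(t) = C_1e^(-2t) + 3C_2e^(4t), v(t) = C_2e^(4t), w(t) = -2C_1e^(-2t) - 8C_2e^(4t) + C_3e^(-t)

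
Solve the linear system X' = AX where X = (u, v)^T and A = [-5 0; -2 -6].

Coefficient matrix A = [[-5, 0], [-2, -6]].
Characteristic polynomial det(A - λI) = λ^2 + 11λ + 30 = 0.
Eigenvalues λ = -6, -5.
For λ=-6: (A-λI) row 1 is [1, 0], so an eigenvector is (0, -1).
For λ=-5: (A-λI) row 2 is [-2, -1], so an eigenvector is (1, -2).
General solution: c_1e^(-6t)(0,-1) + c_2e^(-5t)(1,-2).

u(t) = c_2e^(-5t), v(t) = -c_1e^(-6t) - 2c_2e^(-5t)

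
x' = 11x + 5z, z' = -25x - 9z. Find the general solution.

x(t) = C_1e^(t)cos(5t) + C_2e^(t)sin(5t), z(t) = -C_1e^(t)sin(5t) - 2C_1e^(t)cos(5t) - 2C_2e^(t)sin(5t) + C_2e^(t)cos(5t)

Coefficient matrix A = [[11, 5], [-25, -9]].
Characteristic polynomial det(A - λI) = λ^2 - 2λ + 26 = 0.
Eigenvalues λ = 1 ± 5i (complex conjugate pair).
For λ=1+5i: an eigenvector is (1,-2) - i(0,-1) = (1, -2 + i).
A real fundamental pair from Re and Im of e^((1+5i)t)v: X_1 = e^(t)(cos(5t)·(1,-2) + sin(5t)·(0,-1)), X_2 = e^(t)(sin(5t)·(1,-2) - cos(5t)·(0,-1)).
General solution: C_1X_1 + C_2X_2.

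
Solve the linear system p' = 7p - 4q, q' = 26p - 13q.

Coefficient matrix A = [[7, -4], [26, -13]].
Characteristic polynomial det(A - λI) = λ^2 + 6λ + 13 = 0.
Eigenvalues λ = -3 ± 2i (complex conjugate pair).
For λ=-3+2i: an eigenvector is (-1,-3) - i(1,2) = (-1 - i, -3 - 2i).
A real fundamental pair from Re and Im of e^((-3+2i)t)v: X_1 = e^(-3t)(cos(2t)·(-1,-3) + sin(2t)·(1,2)), X_2 = e^(-3t)(sin(2t)·(-1,-3) - cos(2t)·(1,2)).
General solution: c_1X_1 + c_2X_2.

p(t) = c_1e^(-3t)sin(2t) - c_1e^(-3t)cos(2t) - c_2e^(-3t)sin(2t) - c_2e^(-3t)cos(2t), q(t) = 2c_1e^(-3t)sin(2t) - 3c_1e^(-3t)cos(2t) - 3c_2e^(-3t)sin(2t) - 2c_2e^(-3t)cos(2t)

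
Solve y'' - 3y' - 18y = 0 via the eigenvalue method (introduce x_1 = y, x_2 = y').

Let x_1 = y, x_2 = y'. Then x_1' = x_2 and x_2' = 18x_1 + 3x_2.
A = [[0,1],[18,3]]; det(A-λI) = λ^2 - 3λ - 18.
Eigenvalues λ = -3, 6 with eigenvectors (1,-3), (1,6).

y(t) = K_1e^(-3t) + K_2e^(6t)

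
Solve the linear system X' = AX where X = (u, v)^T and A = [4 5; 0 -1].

u(t) = C_1e^(4t) - C_2e^(-t), v(t) = C_2e^(-t)

Coefficient matrix A = [[4, 5], [0, -1]].
Characteristic polynomial det(A - λI) = λ^2 - 3λ - 4 = 0.
Eigenvalues λ = 4, -1.
For λ=4: (A-λI) row 1 is [0, 5], so an eigenvector is (1, 0).
For λ=-1: (A-λI) row 1 is [5, 5], so an eigenvector is (-1, 1).
General solution: C_1e^(4t)(1,0) + C_2e^(-t)(-1,1).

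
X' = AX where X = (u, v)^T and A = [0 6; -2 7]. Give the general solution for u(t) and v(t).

Coefficient matrix A = [[0, 6], [-2, 7]].
Characteristic polynomial det(A - λI) = λ^2 - 7λ + 12 = 0.
Eigenvalues λ = 3, 4.
For λ=3: (A-λI) row 1 is [-3, 6], so an eigenvector is (-2, -1).
For λ=4: (A-λI) row 1 is [-4, 6], so an eigenvector is (3, 2).
General solution: c_1e^(3t)(-2,-1) + c_2e^(4t)(3,2).

u(t) = -2c_1e^(3t) + 3c_2e^(4t), v(t) = -c_1e^(3t) + 2c_2e^(4t)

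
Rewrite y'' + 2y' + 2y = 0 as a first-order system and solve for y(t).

y(t) = c_1e^(-t)cos(t) + c_2e^(-t)sin(t)

Let x_1 = y, x_2 = y'. Then x_1' = x_2 and x_2' = -2x_1 - 2x_2.
A = [[0,1],[-2,-2]]; det(A-λI) = λ^2 + 2λ + 2.
Eigenvalues λ = -1 ± i.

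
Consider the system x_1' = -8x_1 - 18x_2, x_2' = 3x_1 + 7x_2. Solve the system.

Coefficient matrix A = [[-8, -18], [3, 7]].
Characteristic polynomial det(A - λI) = λ^2 + λ - 2 = 0.
Eigenvalues λ = -2, 1.
For λ=-2: (A-λI) row 1 is [-6, -18], so an eigenvector is (3, -1).
For λ=1: (A-λI) row 1 is [-9, -18], so an eigenvector is (2, -1).
General solution: c_1e^(-2t)(3,-1) + c_2e^(t)(2,-1).

x_1(t) = 3c_1e^(-2t) + 2c_2e^(t), x_2(t) = -c_1e^(-2t) - c_2e^(t)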